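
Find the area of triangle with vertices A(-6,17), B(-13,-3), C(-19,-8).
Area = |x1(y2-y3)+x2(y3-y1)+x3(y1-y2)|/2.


-6*(-3+ 8) = -30
-13*(-8-17) = 325
-19*(17+ 3) = -380
sum = -85
Area = |-85|/2 = 42.5000

42.5000 sq units


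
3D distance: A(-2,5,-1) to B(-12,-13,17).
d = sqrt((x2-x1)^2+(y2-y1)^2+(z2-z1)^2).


dx=-10, dy=-18, dz=18
d = sqrt(100+324+324) = sqrt(748) = 27.3496

27.3496


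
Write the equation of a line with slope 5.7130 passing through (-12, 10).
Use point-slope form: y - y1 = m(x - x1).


y - 10 = 5.7130(x + 12)
y = 5.7130x + 10 - 5.7130*(-12)
y = 5.7130x + 78.5560

y = 5.7130x + 78.5560


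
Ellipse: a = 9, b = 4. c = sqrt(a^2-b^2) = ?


c^2 = 9^2 - 4^2 = 81 - 16 = 65
c = sqrt(65) = 8.0623

c = 8.0623


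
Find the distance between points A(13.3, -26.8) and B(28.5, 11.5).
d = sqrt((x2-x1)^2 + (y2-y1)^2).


dx = 28.5 - 13.3 = 15.2
dy = 11.5 + 26.8 = 38.3
d = sqrt(231.04 + 1466.89) = sqrt(1697.93) = 41.2059

41.2059


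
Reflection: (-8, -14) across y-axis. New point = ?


Reflection rule for y-axis: (-x, y)
(-8, -14) -> (8, -14)

(8, -14)


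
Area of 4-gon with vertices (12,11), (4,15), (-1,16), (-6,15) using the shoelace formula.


sum(xi*y_{i+1}) = 12*15 + 4*16 - 1*15 - 6*11 = 163
sum(yi*x_{i+1}) = 11*4 + 15*(-1) + 16*(-6) + 15*12 = 113
Area = |163 - 113|/2 = 50/2 = 25.0000

25.0000 sq units


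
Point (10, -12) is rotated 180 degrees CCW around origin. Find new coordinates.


cos(180) = -1, sin(180) = 0
x' = 10*(-1) + 12*0 = -10
y' = 10*0 - 12*(-1) = 12

(-10, 12)


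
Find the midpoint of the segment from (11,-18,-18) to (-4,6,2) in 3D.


Mx = (11- 4)/2 = 3.5000
My = (-18+6)/2 = -6.0000
Mz = (-18+2)/2 = -8.0000

M = (3.5000, -6.0000, -8.0000)


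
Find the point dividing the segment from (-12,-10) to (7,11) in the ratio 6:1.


Px = (6*7 + 1*(-12))/7 = 30/7 = 4.2857
Py = (6*11 + 1*(-10))/7 = 56/7 = 8.0000

P = (4.2857, 8.0000)


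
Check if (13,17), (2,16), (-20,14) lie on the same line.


13*(16-14) + 2*(14-17) - 20*(17-16)
= 26 - 6 - 20 = 0

Yes, collinear (determinant = 0)


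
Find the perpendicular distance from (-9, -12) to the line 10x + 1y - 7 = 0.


|10*(-9) + 1*(-12) - 7| = |-109| = 109
sqrt(100 + 1) = sqrt(101) = 10.0499
d = 109/sqrt(101) = 10.8459

10.8459


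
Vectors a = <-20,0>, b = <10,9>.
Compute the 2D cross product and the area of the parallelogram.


cross = -20*9 - 0*10 = -180 - 0 = -180
Parallelogram area = |-180| = 180

cross = -180, parallelogram area = 180


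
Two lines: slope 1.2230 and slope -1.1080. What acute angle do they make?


m1-m2 = 2.331
1+m1*m2 = -0.355084
tan(theta) = |2.331/(-0.355084)| = 6.564644
theta = arctan(|2.331/(-0.355084)|) = 81.3387 degrees (acute angle)

81.3387 degrees


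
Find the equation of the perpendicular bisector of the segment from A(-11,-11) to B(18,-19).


Midpoint = (3.5, -15)
Slope of AB = dy/dx = -8/29 = -0.2759
Perp slope = -dx/dy = 29/8 = 3.6250
b = My - (perp slope)*Mx = -15 + (29*3.5)/(-8) = -15 - 12.6875 = -27.6875

y = 3.6250x - 27.6875


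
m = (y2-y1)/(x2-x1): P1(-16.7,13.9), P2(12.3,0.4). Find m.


dy = 0.4 - 13.9 = -13.5
dx = 12.3 + 16.7 = 29.0
m = -13.5/29.0 = -0.4655

m = -0.4655


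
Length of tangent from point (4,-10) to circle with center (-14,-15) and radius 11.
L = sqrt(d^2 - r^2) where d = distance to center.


d = sqrt((4+ 14)^2 + (-10+ 15)^2) = sqrt(324+25) = 18.6815
L = sqrt(349.0000 - 121) = sqrt(228.0000) = 15.0997

15.0997


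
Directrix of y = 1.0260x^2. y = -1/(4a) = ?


a = 1.0260
1/(4a) = 0.2437
directrix: y = -0.2437 = -0.2437

y = -0.2437


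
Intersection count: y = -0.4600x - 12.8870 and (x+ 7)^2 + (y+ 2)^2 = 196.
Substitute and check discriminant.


Substitute y = -0.4600x - 12.8870: (x+ 7)^2 + (-0.4600x- 12.8870+ 2)^2 = 196
Expand to Ax^2 + Bx + C = 0, where b-k = -10.887
A = 1+m^2 = 1.2116
B = 2(m(b-k) - h) = 2(-0.4600*(-10.887) + 7) = 24.01604
C = h^2 + (b-k)^2 - r^2 = 49 + 118.526769 - 196 = -28.473231
disc = B^2-4AC = 576.7702 + 137.9927 = 714.7629
disc > 0

2 intersection points


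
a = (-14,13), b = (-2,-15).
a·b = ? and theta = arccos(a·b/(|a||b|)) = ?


a·b = -14*(-2) + 13*(-15) = 28 - 195 = -167
|a| = sqrt(196+169) = 19.1050
|b| = sqrt(4+225) = 15.1327
cos(theta) = -167/(sqrt(365)*sqrt(229)) = -167/sqrt(83585) = -0.577633
theta = arccos(-167/sqrt(83585)) = 125.2843 degrees

a·b = -167, theta = 125.2843 deg


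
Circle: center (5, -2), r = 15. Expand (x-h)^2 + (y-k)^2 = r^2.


(x-5)^2 + (y+ 2)^2 = 15^2
D = -2h = -10, E = -2k = 4
F = h^2+k^2-r^2 = 25+4-225 = -196

x^2 + y^2 - 10x + 4y - 196 = 0


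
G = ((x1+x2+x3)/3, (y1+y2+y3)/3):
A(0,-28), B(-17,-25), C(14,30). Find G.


Gx = (0- 17+14)/3 = -3/3 = -1.0000
Gy = (-28- 25+30)/3 = -23/3 = -7.6667

G = (-1.0000, -7.6667)


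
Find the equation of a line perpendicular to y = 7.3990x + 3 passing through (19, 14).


Perpendicular slope = -1/m1 = -1/7.3990 = -0.1352
b2 = y0 - m2*x0 = 14 + 19/7.3990 = 14 + 2.5679 = 16.5679

y = -0.1352x + 16.5679


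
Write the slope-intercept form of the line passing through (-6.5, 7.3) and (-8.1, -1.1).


m = (-8.4)/(-1.6) = 5.2500
b = y1 - m*x1 = 7.3 - (-8.4*(-6.5))/(-1.6) = 7.3 + 34.1250 = 41.4250

y = 5.2500x + 41.4250


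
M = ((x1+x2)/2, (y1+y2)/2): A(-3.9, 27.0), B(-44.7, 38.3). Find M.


Mx = (-3.9 - 44.7)/2 = -48.6/2 = -24.3000
My = (27.0 + 38.3)/2 = 65.3/2 = 32.6500

(-24.3000, 32.6500)


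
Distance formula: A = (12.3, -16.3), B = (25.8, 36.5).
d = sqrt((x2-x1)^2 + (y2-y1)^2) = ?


dx = 25.8 - 12.3 = 13.5
dy = 36.5 + 16.3 = 52.8
d = sqrt(182.25 + 2787.84) = sqrt(2970.09) = 54.4985

54.4985


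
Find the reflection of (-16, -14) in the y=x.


Reflection rule for y=x: (y, x)
(-16, -14) -> (-14, -16)

(-14, -16)


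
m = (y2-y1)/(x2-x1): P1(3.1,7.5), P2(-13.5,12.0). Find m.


dy = 12.0 - 7.5 = 4.5
dx = -13.5 - 3.1 = -16.6
m = 4.5/(-16.6) = -0.2711

m = -0.2711


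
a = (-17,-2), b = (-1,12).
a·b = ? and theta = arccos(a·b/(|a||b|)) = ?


a·b = -17*(-1) - 2*12 = 17 - 24 = -7
|a| = sqrt(289+4) = 17.1172
|b| = sqrt(1+144) = 12.0416
cos(theta) = -7/(sqrt(293)*sqrt(145)) = -7/sqrt(42485) = -0.033961
theta = arccos(-7/sqrt(42485)) = 91.9462 degrees

a·b = -7, theta = 91.9462 deg


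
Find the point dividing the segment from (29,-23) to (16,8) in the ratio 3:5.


Px = (3*16 + 5*29)/8 = 193/8 = 24.1250
Py = (3*8 + 5*(-23))/8 = -91/8 = -11.3750

P = (24.1250, -11.3750)


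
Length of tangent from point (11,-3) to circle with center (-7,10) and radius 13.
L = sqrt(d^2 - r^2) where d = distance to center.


d = sqrt((11+ 7)^2 + (-3-10)^2) = sqrt(324+169) = 22.2036
L = sqrt(493.0000 - 169) = sqrt(324.0000) = 18.0000

18.0000


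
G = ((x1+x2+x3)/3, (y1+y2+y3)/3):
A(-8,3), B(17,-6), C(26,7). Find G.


Gx = (-8+17+26)/3 = 35/3 = 11.6667
Gy = (3- 6+7)/3 = 4/3 = 1.3333

G = (11.6667, 1.3333)


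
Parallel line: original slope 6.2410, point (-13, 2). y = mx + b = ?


Parallel lines have equal slopes.
m2 = 6.2410
b2 = 2 - 6.2410*(-13) = 83.1330

y = 6.2410x + 83.1330


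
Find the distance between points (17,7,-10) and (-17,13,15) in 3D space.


dx=-34, dy=6, dz=25
d = sqrt(1156+36+625) = sqrt(1817) = 42.6263

42.6263


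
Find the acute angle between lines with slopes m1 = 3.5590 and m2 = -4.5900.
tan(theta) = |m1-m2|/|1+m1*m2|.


m1-m2 = 8.149
1+m1*m2 = -15.33581
tan(theta) = |8.149/(-15.33581)| = 0.531371
theta = arctan(|8.149/(-15.33581)|) = 27.9849 degrees (acute angle)

27.9849 degrees


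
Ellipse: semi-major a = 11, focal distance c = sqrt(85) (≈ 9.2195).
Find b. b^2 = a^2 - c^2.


b^2 = 11^2 - (sqrt(85))^2 = 121 - 85 = 36
b = sqrt(36) = 6

b = 6


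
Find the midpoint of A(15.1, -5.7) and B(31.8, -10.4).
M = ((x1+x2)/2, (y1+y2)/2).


Mx = (15.1 + 31.8)/2 = 46.9/2 = 23.4500
My = (-5.7 - 10.4)/2 = -16.1/2 = -8.0500

(23.4500, -8.0500)


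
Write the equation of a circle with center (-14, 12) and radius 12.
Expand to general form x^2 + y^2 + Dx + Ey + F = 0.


(x+ 14)^2 + (y-12)^2 = 12^2
D = -2h = 28, E = -2k = -24
F = h^2+k^2-r^2 = 196+144-144 = 196

x^2 + y^2 + 28x - 24y + 196 = 0


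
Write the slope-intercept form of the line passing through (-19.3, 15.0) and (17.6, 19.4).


m = (4.4)/(36.9) = 0.1192
b = y1 - m*x1 = 15.0 - (4.4*(-19.3))/(36.9) = 15.0 + 2.3014 = 17.3014

y = 0.1192x + 17.3014


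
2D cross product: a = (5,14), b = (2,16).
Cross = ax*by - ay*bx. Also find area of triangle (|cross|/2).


cross = 5*16 - 14*2 = 80 - 28 = 52
Triangle area = |52|/2 = 52/2 = 26.0000

cross = 52, triangle area = 26.0000


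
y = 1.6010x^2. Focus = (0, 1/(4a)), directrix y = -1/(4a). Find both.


a = 1.6010
1/(4a) = 0.1562
Focus = (0, 0.1562)
Directrix: y = -0.1562

Focus = (0, 0.1562), Directrix: y = -0.1562


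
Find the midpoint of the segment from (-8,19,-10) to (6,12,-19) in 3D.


Mx = (-8+6)/2 = -1.0000
My = (19+12)/2 = 15.5000
Mz = (-10- 19)/2 = -14.5000

M = (-1.0000, 15.5000, -14.5000)


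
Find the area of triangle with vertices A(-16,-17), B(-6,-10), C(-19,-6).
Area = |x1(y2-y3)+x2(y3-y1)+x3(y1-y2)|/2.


-16*(-10+ 6) = 64
-6*(-6+ 17) = -66
-19*(-17+ 10) = 133
sum = 131
Area = |131|/2 = 65.5000

65.5000 sq units


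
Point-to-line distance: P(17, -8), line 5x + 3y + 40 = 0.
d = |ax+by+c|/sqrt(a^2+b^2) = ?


|5*17 + 3*(-8) + 40| = |101| = 101
sqrt(25 + 9) = sqrt(34) = 5.8310
d = 101/sqrt(34) = 17.3214

17.3214


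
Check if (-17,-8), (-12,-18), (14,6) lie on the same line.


-17*(-18-6) - 12*(6+ 8) + 14*(-8+ 18)
= 408 - 168 + 140 = 380

No, not collinear (determinant = 380)


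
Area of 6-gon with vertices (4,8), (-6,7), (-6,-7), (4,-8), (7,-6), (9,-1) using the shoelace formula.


sum(xi*y_{i+1}) = 4*7 - 6*(-7) - 6*(-8) + 4*(-6) + 7*(-1) + 9*8 = 159
sum(yi*x_{i+1}) = 8*(-6) + 7*(-6) - 7*4 - 8*7 - 6*9 - 1*4 = -232
Area = |159 + 232|/2 = 391/2 = 195.5000

195.5000 sq units


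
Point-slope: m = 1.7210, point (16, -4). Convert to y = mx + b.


y + 4 = 1.7210(x - 16)
y = 1.7210x - 4 - 1.7210*16
y = 1.7210x - 31.5360

y = 1.7210x - 31.5360


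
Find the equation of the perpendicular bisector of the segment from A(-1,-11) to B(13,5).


Midpoint = (6, -3)
Slope of AB = dy/dx = 16/14 = 1.1429
Perp slope = -dx/dy = -14/16 = -0.8750
b = My - (perp slope)*Mx = -3 + (14*6)/16 = -3 + 5.2500 = 2.2500

y = -0.8750x + 2.2500


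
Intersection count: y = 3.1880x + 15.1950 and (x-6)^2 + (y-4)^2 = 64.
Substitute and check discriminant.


Substitute y = 3.1880x + 15.1950: (x-6)^2 + (3.1880x+15.1950-4)^2 = 64
Expand to Ax^2 + Bx + C = 0, where b-k = 11.195
A = 1+m^2 = 11.163344
B = 2(m(b-k) - h) = 2(3.1880*11.195 - 6) = 59.37932
C = h^2 + (b-k)^2 - r^2 = 36 + 125.328025 - 64 = 97.328025
disc = B^2-4AC = 3525.9036 - 4346.0249 = -820.1213
disc < 0

0 intersection points


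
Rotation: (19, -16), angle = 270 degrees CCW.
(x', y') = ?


cos(270) = 0, sin(270) = -1
x' = 19*0 + 16*(-1) = -16
y' = 19*(-1) - 16*0 = -19

(-16, -19)


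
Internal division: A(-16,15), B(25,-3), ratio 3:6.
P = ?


Px = (3*25 + 6*(-16))/9 = -21/9 = -2.3333
Py = (3*(-3) + 6*15)/9 = 81/9 = 9.0000

P = (-2.3333, 9.0000)


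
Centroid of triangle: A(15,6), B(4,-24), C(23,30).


Gx = (15+4+23)/3 = 42/3 = 14.0000
Gy = (6- 24+30)/3 = 12/3 = 4.0000

G = (14.0000, 4.0000)


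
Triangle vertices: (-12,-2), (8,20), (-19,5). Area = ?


-12*(20-5) = -180
8*(5+ 2) = 56
-19*(-2-20) = 418
sum = 294
Area = |294|/2 = 147.0000

147.0000 sq units


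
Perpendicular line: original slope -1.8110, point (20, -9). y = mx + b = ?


Perpendicular slope = -1/m1 = -1/(-1.8110) = 0.5522
b2 = y0 - m2*x0 = -9 + 20/(-1.8110) = -9 - 11.0436 = -20.0436

y = 0.5522x - 20.0436


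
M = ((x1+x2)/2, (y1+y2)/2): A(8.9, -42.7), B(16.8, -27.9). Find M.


Mx = (8.9 + 16.8)/2 = 25.7/2 = 12.8500
My = (-42.7 - 27.9)/2 = -70.6/2 = -35.3000

(12.8500, -35.3000)


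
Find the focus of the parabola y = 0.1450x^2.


a = 0.1450
4a = 0.5800
focus = (0, 1/0.5800) = (0, 1.7241)

Focus = (0, 1.7241)


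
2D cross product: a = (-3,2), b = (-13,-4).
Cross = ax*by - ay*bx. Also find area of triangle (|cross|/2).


cross = -3*(-4) - 2*(-13) = 12 + 26 = 38
Triangle area = |38|/2 = 38/2 = 19.0000

cross = 38, triangle area = 19.0000


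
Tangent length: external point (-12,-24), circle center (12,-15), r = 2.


d = sqrt((-12-12)^2 + (-24+ 15)^2) = sqrt(576+81) = 25.6320
L = sqrt(657.0000 - 4) = sqrt(653.0000) = 25.5539

25.5539


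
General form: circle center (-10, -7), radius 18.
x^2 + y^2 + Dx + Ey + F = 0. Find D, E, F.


(x+ 10)^2 + (y+ 7)^2 = 18^2
D = -2h = 20, E = -2k = 14
F = h^2+k^2-r^2 = 100+49-324 = -175

D = 20, E = 14, F = -175


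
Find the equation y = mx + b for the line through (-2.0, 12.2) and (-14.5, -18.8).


m = (-31.0)/(-12.5) = 2.4800
b = y1 - m*x1 = 12.2 - (-31.0*(-2.0))/(-12.5) = 12.2 + 4.9600 = 17.1600

y = 2.4800x + 17.1600


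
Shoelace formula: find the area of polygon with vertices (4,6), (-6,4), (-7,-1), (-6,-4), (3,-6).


sum(xi*y_{i+1}) = 4*4 - 6*(-1) - 7*(-4) - 6*(-6) + 3*6 = 104
sum(yi*x_{i+1}) = 6*(-6) + 4*(-7) - 1*(-6) - 4*3 - 6*4 = -94
Area = |104 + 94|/2 = 198/2 = 99.0000

99.0000 sq units


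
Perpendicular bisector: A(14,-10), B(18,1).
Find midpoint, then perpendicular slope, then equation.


Midpoint = (16, -4.5)
Slope of AB = dy/dx = 11/4 = 2.7500
Perp slope = -dx/dy = -4/11 = -0.3636
b = My - (perp slope)*Mx = -4.5 + (4*16)/11 = -4.5 + 5.8182 = 1.3182

y = -0.3636x + 1.3182


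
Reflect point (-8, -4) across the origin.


Reflection rule for origin: (-x, -y)
(-8, -4) -> (8, 4)

(8, 4)


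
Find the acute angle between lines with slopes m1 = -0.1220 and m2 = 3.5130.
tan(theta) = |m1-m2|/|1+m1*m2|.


m1-m2 = -3.635
1+m1*m2 = 0.571414
tan(theta) = |-3.635/0.571414| = 6.361412
theta = arctan(|-3.635/0.571414|) = 81.0663 degrees (acute angle)

81.0663 degrees


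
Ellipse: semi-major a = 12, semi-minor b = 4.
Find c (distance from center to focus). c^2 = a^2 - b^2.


c^2 = 12^2 - 4^2 = 144 - 16 = 128
c = sqrt(128) = 11.3137

c = 11.3137


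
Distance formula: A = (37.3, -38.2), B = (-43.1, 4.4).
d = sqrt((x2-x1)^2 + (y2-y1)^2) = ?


dx = -43.1 - 37.3 = -80.4
dy = 4.4 + 38.2 = 42.6
d = sqrt(6464.16 + 1814.76) = sqrt(8278.92) = 90.9886

90.9886


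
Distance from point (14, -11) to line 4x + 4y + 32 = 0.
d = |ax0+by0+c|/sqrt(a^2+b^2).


|4*14 + 4*(-11) + 32| = |44| = 44
sqrt(16 + 16) = sqrt(32) = 5.6569
d = 44/sqrt(32) = 7.7782

7.7782


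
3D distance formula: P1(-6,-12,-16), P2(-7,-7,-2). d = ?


dx=-1, dy=5, dz=14
d = sqrt(1+25+196) = sqrt(222) = 14.8997

14.8997


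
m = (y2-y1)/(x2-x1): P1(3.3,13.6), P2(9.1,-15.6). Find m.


dy = -15.6 - 13.6 = -29.2
dx = 9.1 - 3.3 = 5.8
m = -29.2/5.8 = -5.0345

m = -5.0345


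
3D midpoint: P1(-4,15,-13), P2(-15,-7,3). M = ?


Mx = (-4- 15)/2 = -9.5000
My = (15- 7)/2 = 4.0000
Mz = (-13+3)/2 = -5.0000

M = (-9.5000, 4.0000, -5.0000)


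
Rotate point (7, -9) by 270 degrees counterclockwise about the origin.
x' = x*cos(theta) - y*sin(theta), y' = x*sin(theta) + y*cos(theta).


cos(270) = 0, sin(270) = -1
x' = 7*0 + 9*(-1) = -9
y' = 7*(-1) - 9*0 = -7

(-9, -7)


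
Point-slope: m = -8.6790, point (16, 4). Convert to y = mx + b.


y - 4 = -8.6790(x - 16)
y = -8.6790x + 4 + 8.6790*16
y = -8.6790x + 142.8640

y = -8.6790x + 142.8640


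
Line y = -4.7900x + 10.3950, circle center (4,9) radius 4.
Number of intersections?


Substitute y = -4.7900x + 10.3950: (x-4)^2 + (-4.7900x+10.3950-9)^2 = 16
Expand to Ax^2 + Bx + C = 0, where b-k = 1.395
A = 1+m^2 = 23.9441
B = 2(m(b-k) - h) = 2(-4.7900*1.395 - 4) = -21.3641
C = h^2 + (b-k)^2 - r^2 = 16 + 1.946025 - 16 = 1.946025
disc = B^2-4AC = 456.4248 - 186.3833 = 270.0415
disc > 0

2 intersection points


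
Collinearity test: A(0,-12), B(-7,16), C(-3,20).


0*(16-20) - 7*(20+ 12) - 3*(-12-16)
= 0 - 224 + 84 = -140

No, not collinear (determinant = -140)


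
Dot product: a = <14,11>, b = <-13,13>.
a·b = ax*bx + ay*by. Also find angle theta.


a·b = 14*(-13) + 11*13 = -182 + 143 = -39
|a| = sqrt(196+121) = 17.8045
|b| = sqrt(169+169) = 18.3848
cos(theta) = -39/(sqrt(317)*sqrt(338)) = -39/sqrt(107146) = -0.119145
theta = arccos(-39/sqrt(107146)) = 96.8428 degrees

a·b = -39, theta = 96.8428 deg


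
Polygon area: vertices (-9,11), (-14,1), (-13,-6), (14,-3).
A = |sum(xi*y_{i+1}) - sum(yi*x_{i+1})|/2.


sum(xi*y_{i+1}) = -9*1 - 14*(-6) - 13*(-3) + 14*11 = 268
sum(yi*x_{i+1}) = 11*(-14) + 1*(-13) - 6*14 - 3*(-9) = -224
Area = |268 + 224|/2 = 492/2 = 246.0000

246.0000 sq units


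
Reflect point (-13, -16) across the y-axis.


Reflection rule for y-axis: (-x, y)
(-13, -16) -> (13, -16)

(13, -16)


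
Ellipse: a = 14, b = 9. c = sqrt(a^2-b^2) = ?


c^2 = 14^2 - 9^2 = 196 - 81 = 115
c = sqrt(115) = 10.7238

c = 10.7238


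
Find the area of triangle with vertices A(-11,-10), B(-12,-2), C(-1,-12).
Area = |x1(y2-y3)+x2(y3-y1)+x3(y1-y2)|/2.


-11*(-2+ 12) = -110
-12*(-12+ 10) = 24
-1*(-10+ 2) = 8
sum = -78
Area = |-78|/2 = 39.0000

39.0000 sq units


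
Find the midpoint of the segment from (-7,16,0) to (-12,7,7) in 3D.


Mx = (-7- 12)/2 = -9.5000
My = (16+7)/2 = 11.5000
Mz = (0+7)/2 = 3.5000

M = (-9.5000, 11.5000, 3.5000)


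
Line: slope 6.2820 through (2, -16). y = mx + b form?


y + 16 = 6.2820(x - 2)
y = 6.2820x - 16 - 6.2820*2
y = 6.2820x - 28.5640

y = 6.2820x - 28.5640


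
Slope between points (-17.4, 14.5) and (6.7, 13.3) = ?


dy = 13.3 - 14.5 = -1.2
dx = 6.7 + 17.4 = 24.1
m = -1.2/24.1 = -0.0498

m = -0.0498


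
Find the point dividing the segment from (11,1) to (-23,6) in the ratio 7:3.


Px = (7*(-23) + 3*11)/10 = -128/10 = -12.8000
Py = (7*6 + 3*1)/10 = 45/10 = 4.5000

P = (-12.8000, 4.5000)


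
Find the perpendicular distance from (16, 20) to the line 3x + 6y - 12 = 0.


|3*16 + 6*20 - 12| = |156| = 156
sqrt(9 + 36) = sqrt(45) = 6.7082
d = 156/sqrt(45) = 23.2551

23.2551


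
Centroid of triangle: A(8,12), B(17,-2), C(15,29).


Gx = (8+17+15)/3 = 40/3 = 13.3333
Gy = (12- 2+29)/3 = 39/3 = 13.0000

G = (13.3333, 13.0000)


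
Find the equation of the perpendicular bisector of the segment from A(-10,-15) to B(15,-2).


Midpoint = (2.5, -8.5)
Slope of AB = dy/dx = 13/25 = 0.5200
Perp slope = -dx/dy = -25/13 = -1.9231
b = My - (perp slope)*Mx = -8.5 + (25*2.5)/13 = -8.5 + 4.8077 = -3.6923

y = -1.9231x - 3.6923


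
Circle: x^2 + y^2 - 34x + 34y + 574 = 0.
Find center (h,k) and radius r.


h = -D/2 = 34/2 = 17
k = -E/2 = -34/2 = -17
r^2 = h^2 + k^2 - F = 289 + 289 - 574 = 4
r = 2

Center (17, -17), radius = 2


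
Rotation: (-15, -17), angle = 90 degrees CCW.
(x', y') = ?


cos(90) = 0, sin(90) = 1
x' = -15*0 + 17*1 = 17
y' = -15*1 - 17*0 = -15

(17, -15)


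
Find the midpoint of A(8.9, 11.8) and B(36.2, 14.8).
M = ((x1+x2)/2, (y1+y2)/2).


Mx = (8.9 + 36.2)/2 = 45.1/2 = 22.5500
My = (11.8 + 14.8)/2 = 26.6/2 = 13.3000

(22.5500, 13.3000)


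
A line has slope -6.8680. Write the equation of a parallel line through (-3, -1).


Parallel lines have equal slopes.
m2 = -6.8680
b2 = -1 + 6.8680*(-3) = -21.6040

y = -6.8680x - 21.6040


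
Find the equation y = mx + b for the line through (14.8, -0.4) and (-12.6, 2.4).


m = (2.8)/(-27.4) = -0.1022
b = y1 - m*x1 = -0.4 - (2.8*14.8)/(-27.4) = -0.4 + 1.5124 = 1.1124

y = -0.1022x + 1.1124


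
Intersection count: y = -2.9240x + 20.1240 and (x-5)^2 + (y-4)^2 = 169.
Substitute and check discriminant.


Substitute y = -2.9240x + 20.1240: (x-5)^2 + (-2.9240x+20.1240-4)^2 = 169
Expand to Ax^2 + Bx + C = 0, where b-k = 16.124
A = 1+m^2 = 9.549776
B = 2(m(b-k) - h) = 2(-2.9240*16.124 - 5) = -104.293152
C = h^2 + (b-k)^2 - r^2 = 25 + 259.983376 - 169 = 115.983376
disc = B^2-4AC = 10877.0616 - 4430.4610 = 6446.6006
disc > 0

2 intersection points


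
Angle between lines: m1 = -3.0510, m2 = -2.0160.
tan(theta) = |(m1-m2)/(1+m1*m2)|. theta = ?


m1-m2 = -1.035
1+m1*m2 = 7.150816
tan(theta) = |-1.035/7.150816| = 0.144739
theta = arctan(|-1.035/7.150816|) = 8.2357 degrees (acute angle)

8.2357 degrees


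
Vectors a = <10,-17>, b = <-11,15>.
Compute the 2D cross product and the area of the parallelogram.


cross = 10*15 + 17*(-11) = 150 - 187 = -37
Parallelogram area = |-37| = 37

cross = -37, parallelogram area = 37


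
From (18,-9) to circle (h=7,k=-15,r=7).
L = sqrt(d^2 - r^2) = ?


d = sqrt((18-7)^2 + (-9+ 15)^2) = sqrt(121+36) = 12.5300
L = sqrt(157.0000 - 49) = sqrt(108.0000) = 10.3923

10.3923


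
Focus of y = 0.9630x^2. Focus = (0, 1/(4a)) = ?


a = 0.9630
4a = 3.8520
focus = (0, 1/3.8520) = (0, 0.2596)

Focus = (0, 0.2596)


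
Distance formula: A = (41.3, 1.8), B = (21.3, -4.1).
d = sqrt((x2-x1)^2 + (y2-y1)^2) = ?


dx = 21.3 - 41.3 = -20
dy = -4.1 - 1.8 = -5.9
d = sqrt(400 + 34.81) = sqrt(434.81) = 20.8521

20.8521


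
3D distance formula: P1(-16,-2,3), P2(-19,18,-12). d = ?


dx=-3, dy=20, dz=-15
d = sqrt(9+400+225) = sqrt(634) = 25.1794

25.1794


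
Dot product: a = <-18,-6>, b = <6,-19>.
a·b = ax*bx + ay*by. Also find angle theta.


a·b = -18*6 - 6*(-19) = -108 + 114 = 6
|a| = sqrt(324+36) = 18.9737
|b| = sqrt(36+361) = 19.9249
cos(theta) = 6/(sqrt(360)*sqrt(397)) = 6/sqrt(142920) = 0.015871
theta = arccos(6/sqrt(142920)) = 89.0906 degrees

a·b = 6, theta = 89.0906 deg


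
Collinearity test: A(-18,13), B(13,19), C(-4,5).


-18*(19-5) + 13*(5-13) - 4*(13-19)
= -252 - 104 + 24 = -332

No, not collinear (determinant = -332)


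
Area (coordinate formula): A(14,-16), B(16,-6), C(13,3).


14*(-6-3) = -126
16*(3+ 16) = 304
13*(-16+ 6) = -130
sum = 48
Area = |48|/2 = 24.0000

24.0000 sq units


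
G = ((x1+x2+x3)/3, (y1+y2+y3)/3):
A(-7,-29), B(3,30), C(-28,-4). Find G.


Gx = (-7+3- 28)/3 = -32/3 = -10.6667
Gy = (-29+30- 4)/3 = -3/3 = -1.0000

G = (-10.6667, -1.0000)


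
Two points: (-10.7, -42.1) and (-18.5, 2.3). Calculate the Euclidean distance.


dx = -18.5 + 10.7 = -7.8
dy = 2.3 + 42.1 = 44.4
d = sqrt(60.84 + 1971.36) = sqrt(2032.2) = 45.0799

45.0799


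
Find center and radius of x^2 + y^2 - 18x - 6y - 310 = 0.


h = -D/2 = 18/2 = 9
k = -E/2 = 6/2 = 3
r^2 = h^2 + k^2 - F = 81 + 9 + 310 = 400
r = 20

Center (9, 3), radius = 20


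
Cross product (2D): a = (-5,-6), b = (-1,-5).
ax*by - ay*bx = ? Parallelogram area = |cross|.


cross = -5*(-5) + 6*(-1) = 25 - 6 = 19
Parallelogram area = |19| = 19

cross = 19, parallelogram area = 19


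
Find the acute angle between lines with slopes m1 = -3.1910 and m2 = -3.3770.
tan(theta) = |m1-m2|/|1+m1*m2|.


m1-m2 = 0.186
1+m1*m2 = 11.776007
tan(theta) = |0.186/11.776007| = 0.015795
theta = arctan(|0.186/11.776007|) = 0.9049 degrees (acute angle)

0.9049 degrees


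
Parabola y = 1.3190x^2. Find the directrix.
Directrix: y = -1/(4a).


a = 1.3190
1/(4a) = 0.1895
directrix: y = -0.1895 = -0.1895

y = -0.1895


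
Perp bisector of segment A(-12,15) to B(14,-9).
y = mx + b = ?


Midpoint = (1, 3)
Slope of AB = dy/dx = -24/26 = -0.9231
Perp slope = -dx/dy = 26/24 = 1.0833
b = My - (perp slope)*Mx = 3 + (26*1)/(-24) = 3 - 1.0833 = 1.9167

y = 1.0833x + 1.9167


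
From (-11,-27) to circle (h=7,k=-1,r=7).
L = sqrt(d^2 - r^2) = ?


d = sqrt((-11-7)^2 + (-27+ 1)^2) = sqrt(324+676) = 31.6228
L = sqrt(1000.0000 - 49) = sqrt(951.0000) = 30.8383

30.8383


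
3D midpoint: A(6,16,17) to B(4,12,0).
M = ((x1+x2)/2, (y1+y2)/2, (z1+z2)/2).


Mx = (6+4)/2 = 5.0000
My = (16+12)/2 = 14.0000
Mz = (17+0)/2 = 8.5000

M = (5.0000, 14.0000, 8.5000)


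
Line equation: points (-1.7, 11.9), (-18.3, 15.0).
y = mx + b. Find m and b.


m = (3.1)/(-16.6) = -0.1867
b = y1 - m*x1 = 11.9 - (3.1*(-1.7))/(-16.6) = 11.9 - 0.3175 = 11.5825

y = -0.1867x + 11.5825


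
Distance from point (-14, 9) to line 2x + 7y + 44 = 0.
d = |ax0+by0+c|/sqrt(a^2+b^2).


|2*(-14) + 7*9 + 44| = |79| = 79
sqrt(4 + 49) = sqrt(53) = 7.2801
d = 79/sqrt(53) = 10.8515

10.8515


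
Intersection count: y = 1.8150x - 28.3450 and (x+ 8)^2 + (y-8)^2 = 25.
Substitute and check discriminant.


Substitute y = 1.8150x - 28.3450: (x+ 8)^2 + (1.8150x- 28.3450-8)^2 = 25
Expand to Ax^2 + Bx + C = 0, where b-k = -36.345
A = 1+m^2 = 4.294225
B = 2(m(b-k) - h) = 2(1.8150*(-36.345) + 8) = -115.93235
C = h^2 + (b-k)^2 - r^2 = 64 + 1320.959025 - 25 = 1359.959025
disc = B^2-4AC = 13440.3098 - 23359.8802 = -9919.5704
disc < 0

0 intersection points


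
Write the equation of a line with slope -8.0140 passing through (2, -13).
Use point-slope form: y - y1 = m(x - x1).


y + 13 = -8.0140(x - 2)
y = -8.0140x - 13 + 8.0140*2
y = -8.0140x + 3.0280

y = -8.0140x + 3.0280


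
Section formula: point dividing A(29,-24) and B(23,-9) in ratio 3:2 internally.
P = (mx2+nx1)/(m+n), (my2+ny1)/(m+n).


Px = (3*23 + 2*29)/5 = 127/5 = 25.4000
Py = (3*(-9) + 2*(-24))/5 = -75/5 = -15.0000

P = (25.4000, -15.0000)


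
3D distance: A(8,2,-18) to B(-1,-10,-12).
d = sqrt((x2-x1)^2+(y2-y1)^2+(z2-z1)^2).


dx=-9, dy=-12, dz=6
d = sqrt(81+144+36) = sqrt(261) = 16.1555

16.1555


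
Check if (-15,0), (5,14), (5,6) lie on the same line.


-15*(14-6) + 5*(6-0) + 5*(0-14)
= -120 + 30 - 70 = -160

No, not collinear (determinant = -160)


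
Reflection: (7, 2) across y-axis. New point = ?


Reflection rule for y-axis: (-x, y)
(7, 2) -> (-7, 2)

(-7, 2)


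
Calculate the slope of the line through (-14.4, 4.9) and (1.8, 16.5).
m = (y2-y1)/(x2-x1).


dy = 16.5 - 4.9 = 11.6
dx = 1.8 + 14.4 = 16.2
m = 11.6/16.2 = 0.7160

m = 0.7160


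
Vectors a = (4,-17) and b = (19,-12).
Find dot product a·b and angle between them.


a·b = 4*19 - 17*(-12) = 76 + 204 = 280
|a| = sqrt(16+289) = 17.4642
|b| = sqrt(361+144) = 22.4722
cos(theta) = 280/(sqrt(305)*sqrt(505)) = 280/sqrt(154025) = 0.713448
theta = arccos(280/sqrt(154025)) = 44.4838 degrees

a·b = 280, theta = 44.4838 deg


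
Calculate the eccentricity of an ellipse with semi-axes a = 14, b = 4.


c = sqrt(196-16) = sqrt(180) = 13.4164
e = c/a = sqrt(180)/14 = 0.9583

e = 0.9583


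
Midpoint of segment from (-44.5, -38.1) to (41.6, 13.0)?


Mx = (-44.5 + 41.6)/2 = -2.9/2 = -1.4500
My = (-38.1 + 13.0)/2 = -25.1/2 = -12.5500

(-1.4500, -12.5500)


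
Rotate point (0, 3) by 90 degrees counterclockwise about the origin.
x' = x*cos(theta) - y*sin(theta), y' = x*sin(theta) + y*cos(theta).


cos(90) = 0, sin(90) = 1
x' = 0*0 - 3*1 = -3
y' = 0*1 + 3*0 = 0

(-3, 0)


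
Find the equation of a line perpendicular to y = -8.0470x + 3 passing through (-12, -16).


Perpendicular slope = -1/m1 = -1/(-8.0470) = 0.1243
b2 = y0 - m2*x0 = -16 - 12/(-8.0470) = -16 + 1.4912 = -14.5088

y = 0.1243x - 14.5088


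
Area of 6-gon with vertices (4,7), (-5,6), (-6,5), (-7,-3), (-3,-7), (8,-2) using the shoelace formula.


sum(xi*y_{i+1}) = 4*6 - 5*5 - 6*(-3) - 7*(-7) - 3*(-2) + 8*7 = 128
sum(yi*x_{i+1}) = 7*(-5) + 6*(-6) + 5*(-7) - 3*(-3) - 7*8 - 2*4 = -161
Area = |128 + 161|/2 = 289/2 = 144.5000

144.5000 sq units


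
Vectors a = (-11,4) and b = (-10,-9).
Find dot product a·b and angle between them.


a·b = -11*(-10) + 4*(-9) = 110 - 36 = 74
|a| = sqrt(121+16) = 11.7047
|b| = sqrt(100+81) = 13.4536
cos(theta) = 74/(sqrt(137)*sqrt(181)) = 74/sqrt(24797) = 0.469929
theta = arccos(74/sqrt(24797)) = 61.9703 degrees

a·b = 74, theta = 61.9703 deg


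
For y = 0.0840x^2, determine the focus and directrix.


a = 0.0840
1/(4a) = 2.9762
Focus = (0, 2.9762)
Directrix: y = -2.9762

Focus = (0, 2.9762), Directrix: y = -2.9762


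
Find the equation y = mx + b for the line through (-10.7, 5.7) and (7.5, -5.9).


m = (-11.6)/(18.2) = -0.6374
b = y1 - m*x1 = 5.7 - (-11.6*(-10.7))/(18.2) = 5.7 - 6.8198 = -1.1198

y = -0.6374x - 1.1198


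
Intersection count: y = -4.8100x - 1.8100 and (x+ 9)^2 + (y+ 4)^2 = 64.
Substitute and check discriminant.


Substitute y = -4.8100x - 1.8100: (x+ 9)^2 + (-4.8100x- 1.8100+ 4)^2 = 64
Expand to Ax^2 + Bx + C = 0, where b-k = 2.19
A = 1+m^2 = 24.1361
B = 2(m(b-k) - h) = 2(-4.8100*2.19 + 9) = -3.0678
C = h^2 + (b-k)^2 - r^2 = 81 + 4.7961 - 64 = 21.7961
disc = B^2-4AC = 9.4114 - 2104.2914 = -2094.8800
disc < 0

0 intersection points


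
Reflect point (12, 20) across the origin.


Reflection rule for origin: (-x, -y)
(12, 20) -> (-12, -20)

(-12, -20)


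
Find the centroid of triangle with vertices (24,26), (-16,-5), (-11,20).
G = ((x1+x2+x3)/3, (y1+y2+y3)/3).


Gx = (24- 16- 11)/3 = -3/3 = -1.0000
Gy = (26- 5+20)/3 = 41/3 = 13.6667

G = (-1.0000, 13.6667)


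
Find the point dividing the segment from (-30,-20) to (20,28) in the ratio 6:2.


Px = (6*20 + 2*(-30))/8 = 60/8 = 7.5000
Py = (6*28 + 2*(-20))/8 = 128/8 = 16.0000

P = (7.5000, 16.0000)


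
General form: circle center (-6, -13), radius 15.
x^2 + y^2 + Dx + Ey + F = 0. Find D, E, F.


(x+ 6)^2 + (y+ 13)^2 = 15^2
D = -2h = 12, E = -2k = 26
F = h^2+k^2-r^2 = 36+169-225 = -20

D = 12, E = 26, F = -20


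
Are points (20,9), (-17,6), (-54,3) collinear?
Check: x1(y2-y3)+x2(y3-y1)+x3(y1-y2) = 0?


20*(6-3) - 17*(3-9) - 54*(9-6)
= 60 + 102 - 162 = 0

Yes, collinear (determinant = 0)


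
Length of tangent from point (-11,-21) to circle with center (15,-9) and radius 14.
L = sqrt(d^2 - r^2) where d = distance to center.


d = sqrt((-11-15)^2 + (-21+ 9)^2) = sqrt(676+144) = 28.6356
L = sqrt(820.0000 - 196) = sqrt(624.0000) = 24.9800

24.9800


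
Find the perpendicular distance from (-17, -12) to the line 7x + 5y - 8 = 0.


|7*(-17) + 5*(-12) - 8| = |-187| = 187
sqrt(49 + 25) = sqrt(74) = 8.6023
d = 187/sqrt(74) = 21.7383

21.7383


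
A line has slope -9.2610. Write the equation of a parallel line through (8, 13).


Parallel lines have equal slopes.
m2 = -9.2610
b2 = 13 + 9.2610*8 = 87.0880

y = -9.2610x + 87.0880


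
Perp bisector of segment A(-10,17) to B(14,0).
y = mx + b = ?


Midpoint = (2, 8.5)
Slope of AB = dy/dx = -17/24 = -0.7083
Perp slope = -dx/dy = 24/17 = 1.4118
b = My - (perp slope)*Mx = 8.5 + (24*2)/(-17) = 8.5 - 2.8235 = 5.6765

y = 1.4118x + 5.6765


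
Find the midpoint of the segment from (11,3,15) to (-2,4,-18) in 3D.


Mx = (11- 2)/2 = 4.5000
My = (3+4)/2 = 3.5000
Mz = (15- 18)/2 = -1.5000

M = (4.5000, 3.5000, -1.5000)


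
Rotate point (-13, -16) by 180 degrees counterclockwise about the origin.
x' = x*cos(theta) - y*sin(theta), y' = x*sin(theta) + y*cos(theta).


cos(180) = -1, sin(180) = 0
x' = -13*(-1) + 16*0 = 13
y' = -13*0 - 16*(-1) = 16

(13, 16)


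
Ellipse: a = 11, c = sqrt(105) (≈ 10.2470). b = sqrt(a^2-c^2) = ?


b^2 = 11^2 - (sqrt(105))^2 = 121 - 105 = 16
b = sqrt(16) = 4

b = 4


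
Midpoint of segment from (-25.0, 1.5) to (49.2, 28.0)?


Mx = (-25.0 + 49.2)/2 = 24.2/2 = 12.1000
My = (1.5 + 28.0)/2 = 29.5/2 = 14.7500

(12.1000, 14.7500)


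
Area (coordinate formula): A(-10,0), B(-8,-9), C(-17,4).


-10*(-9-4) = 130
-8*(4-0) = -32
-17*(0+ 9) = -153
sum = -55
Area = |-55|/2 = 27.5000

27.5000 sq units


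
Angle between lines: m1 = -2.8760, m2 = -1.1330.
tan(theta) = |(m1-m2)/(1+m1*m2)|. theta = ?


m1-m2 = -1.743
1+m1*m2 = 4.258508
tan(theta) = |-1.743/4.258508| = 0.409298
theta = arctan(|-1.743/4.258508|) = 22.2592 degrees (acute angle)

22.2592 degrees


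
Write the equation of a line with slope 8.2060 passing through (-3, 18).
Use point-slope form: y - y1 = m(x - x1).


y - 18 = 8.2060(x + 3)
y = 8.2060x + 18 - 8.2060*(-3)
y = 8.2060x + 42.6180

y = 8.2060x + 42.6180


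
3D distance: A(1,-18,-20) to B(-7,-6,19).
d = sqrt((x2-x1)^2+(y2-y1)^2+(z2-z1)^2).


dx=-8, dy=12, dz=39
d = sqrt(64+144+1521) = sqrt(1729) = 41.5812

41.5812


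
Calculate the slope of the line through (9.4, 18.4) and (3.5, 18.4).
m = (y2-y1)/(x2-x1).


dy = 18.4 - 18.4 = 0.0
dx = 3.5 - 9.4 = -5.9
m = 0.0/(-5.9) = 0

m = 0


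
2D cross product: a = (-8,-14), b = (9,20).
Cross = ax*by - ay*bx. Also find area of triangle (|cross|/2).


cross = -8*20 + 14*9 = -160 + 126 = -34
Triangle area = |-34|/2 = 34/2 = 17.0000

cross = -34, triangle area = 17.0000


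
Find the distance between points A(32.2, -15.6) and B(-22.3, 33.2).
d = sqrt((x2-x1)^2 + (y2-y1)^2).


dx = -22.3 - 32.2 = -54.5
dy = 33.2 + 15.6 = 48.8
d = sqrt(2970.25 + 2381.44) = sqrt(5351.69) = 73.1552

73.1552


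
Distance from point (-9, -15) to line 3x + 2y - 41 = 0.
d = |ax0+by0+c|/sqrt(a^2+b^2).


|3*(-9) + 2*(-15) - 41| = |-98| = 98
sqrt(9 + 4) = sqrt(13) = 3.6056
d = 98/sqrt(13) = 27.1803

27.1803


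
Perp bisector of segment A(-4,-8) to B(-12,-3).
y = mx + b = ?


Midpoint = (-8, -5.5)
Slope of AB = dy/dx = 5/(-8) = -0.6250
Perp slope = -dx/dy = 8/5 = 1.6000
b = My - (perp slope)*Mx = -5.5 + (-8*(-8))/5 = -5.5 + 12.8000 = 7.3000

y = 1.6000x + 7.3000


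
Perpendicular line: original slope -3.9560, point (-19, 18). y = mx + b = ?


Perpendicular slope = -1/m1 = -1/(-3.9560) = 0.2528
b2 = y0 - m2*x0 = 18 - 19/(-3.9560) = 18 + 4.8028 = 22.8028

y = 0.2528x + 22.8028


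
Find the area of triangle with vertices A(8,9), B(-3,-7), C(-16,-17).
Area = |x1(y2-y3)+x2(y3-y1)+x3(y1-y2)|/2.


8*(-7+ 17) = 80
-3*(-17-9) = 78
-16*(9+ 7) = -256
sum = -98
Area = |-98|/2 = 49.0000

49.0000 sq units


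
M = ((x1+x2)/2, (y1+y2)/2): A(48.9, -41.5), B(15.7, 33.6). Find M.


Mx = (48.9 + 15.7)/2 = 64.6/2 = 32.3000
My = (-41.5 + 33.6)/2 = -7.9/2 = -3.9500

(32.3000, -3.9500)


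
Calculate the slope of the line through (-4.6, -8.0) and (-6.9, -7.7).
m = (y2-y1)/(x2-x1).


dy = -7.7 + 8.0 = 0.3
dx = -6.9 + 4.6 = -2.3
m = 0.3/(-2.3) = -0.1304

m = -0.1304


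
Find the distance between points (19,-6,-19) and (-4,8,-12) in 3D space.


dx=-23, dy=14, dz=7
d = sqrt(529+196+49) = sqrt(774) = 27.8209

27.8209


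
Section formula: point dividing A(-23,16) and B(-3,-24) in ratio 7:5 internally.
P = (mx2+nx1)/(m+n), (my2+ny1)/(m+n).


Px = (7*(-3) + 5*(-23))/12 = -136/12 = -11.3333
Py = (7*(-24) + 5*16)/12 = -88/12 = -7.3333

P = (-11.3333, -7.3333)


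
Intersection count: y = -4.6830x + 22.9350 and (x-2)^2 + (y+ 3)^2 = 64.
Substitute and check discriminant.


Substitute y = -4.6830x + 22.9350: (x-2)^2 + (-4.6830x+22.9350+ 3)^2 = 64
Expand to Ax^2 + Bx + C = 0, where b-k = 25.935
A = 1+m^2 = 22.930489
B = 2(m(b-k) - h) = 2(-4.6830*25.935 - 2) = -246.90721
C = h^2 + (b-k)^2 - r^2 = 4 + 672.624225 - 64 = 612.624225
disc = B^2-4AC = 60963.1703 - 56191.0922 = 4772.0781
disc > 0

2 intersection points


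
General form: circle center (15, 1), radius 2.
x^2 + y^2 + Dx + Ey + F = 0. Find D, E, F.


(x-15)^2 + (y-1)^2 = 2^2
D = -2h = -30, E = -2k = -2
F = h^2+k^2-r^2 = 225+1-4 = 222

D = -30, E = -2, F = 222


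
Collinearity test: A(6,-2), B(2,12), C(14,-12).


6*(12+ 12) + 2*(-12+ 2) + 14*(-2-12)
= 144 - 20 - 196 = -72

No, not collinear (determinant = -72)


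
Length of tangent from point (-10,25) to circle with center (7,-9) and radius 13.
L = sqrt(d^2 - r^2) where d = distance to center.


d = sqrt((-10-7)^2 + (25+ 9)^2) = sqrt(289+1156) = 38.0132
L = sqrt(1445.0000 - 169) = sqrt(1276.0000) = 35.7211

35.7211


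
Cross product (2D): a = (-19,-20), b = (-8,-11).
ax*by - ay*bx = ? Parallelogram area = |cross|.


cross = -19*(-11) + 20*(-8) = 209 - 160 = 49
Parallelogram area = |49| = 49

cross = 49, parallelogram area = 49


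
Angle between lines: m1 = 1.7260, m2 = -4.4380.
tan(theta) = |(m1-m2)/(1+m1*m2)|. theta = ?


m1-m2 = 6.164
1+m1*m2 = -6.659988
tan(theta) = |6.164/(-6.659988)| = 0.925527
theta = arctan(|6.164/(-6.659988)|) = 42.7851 degrees (acute angle)

42.7851 degrees


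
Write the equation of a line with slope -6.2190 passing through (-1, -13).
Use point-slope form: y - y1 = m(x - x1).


y + 13 = -6.2190(x + 1)
y = -6.2190x - 13 + 6.2190*(-1)
y = -6.2190x - 19.2190

y = -6.2190x - 19.2190


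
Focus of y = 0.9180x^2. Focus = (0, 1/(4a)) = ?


a = 0.9180
4a = 3.6720
focus = (0, 1/3.6720) = (0, 0.2723)

Focus = (0, 0.2723)


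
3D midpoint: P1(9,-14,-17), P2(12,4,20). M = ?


Mx = (9+12)/2 = 10.5000
My = (-14+4)/2 = -5.0000
Mz = (-17+20)/2 = 1.5000

M = (10.5000, -5.0000, 1.5000)


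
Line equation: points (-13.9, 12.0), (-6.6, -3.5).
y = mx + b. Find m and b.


m = (-15.5)/(7.3) = -2.1233
b = y1 - m*x1 = 12.0 - (-15.5*(-13.9))/(7.3) = 12.0 - 29.5137 = -17.5137

y = -2.1233x - 17.5137


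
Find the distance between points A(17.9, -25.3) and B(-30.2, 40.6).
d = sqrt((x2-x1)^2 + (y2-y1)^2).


dx = -30.2 - 17.9 = -48.1
dy = 40.6 + 25.3 = 65.9
d = sqrt(2313.61 + 4342.81) = sqrt(6656.42) = 81.5869

81.5869


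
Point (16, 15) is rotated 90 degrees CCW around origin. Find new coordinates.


cos(90) = 0, sin(90) = 1
x' = 16*0 - 15*1 = -15
y' = 16*1 + 15*0 = 16

(-15, 16)


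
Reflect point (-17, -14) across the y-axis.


Reflection rule for y-axis: (-x, y)
(-17, -14) -> (17, -14)

(17, -14)


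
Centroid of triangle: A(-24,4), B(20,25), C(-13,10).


Gx = (-24+20- 13)/3 = -17/3 = -5.6667
Gy = (4+25+10)/3 = 39/3 = 13.0000

G = (-5.6667, 13.0000)


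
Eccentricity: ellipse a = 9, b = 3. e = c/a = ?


c = sqrt(81-9) = sqrt(72) = 8.4853
e = c/a = sqrt(72)/9 = 0.9428

e = 0.9428


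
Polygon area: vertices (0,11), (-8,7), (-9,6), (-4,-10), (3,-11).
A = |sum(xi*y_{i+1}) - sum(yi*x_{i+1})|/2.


sum(xi*y_{i+1}) = 0*7 - 8*6 - 9*(-10) - 4*(-11) + 3*11 = 119
sum(yi*x_{i+1}) = 11*(-8) + 7*(-9) + 6*(-4) - 10*3 - 11*0 = -205
Area = |119 + 205|/2 = 324/2 = 162.0000

162.0000 sq units


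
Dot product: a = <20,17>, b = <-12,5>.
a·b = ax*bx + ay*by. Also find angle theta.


a·b = 20*(-12) + 17*5 = -240 + 85 = -155
|a| = sqrt(400+289) = 26.2488
|b| = sqrt(144+25) = 13.0000
cos(theta) = -155/(sqrt(689)*sqrt(169)) = -155/sqrt(116441) = -0.454233
theta = arccos(-155/sqrt(116441)) = 117.0156 degrees

a·b = -155, theta = 117.0156 deg


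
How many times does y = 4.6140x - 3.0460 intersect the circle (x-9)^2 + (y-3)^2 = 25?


Substitute y = 4.6140x - 3.0460: (x-9)^2 + (4.6140x- 3.0460-3)^2 = 25
Expand to Ax^2 + Bx + C = 0, where b-k = -6.046
A = 1+m^2 = 22.288996
B = 2(m(b-k) - h) = 2(4.6140*(-6.046) - 9) = -73.792488
C = h^2 + (b-k)^2 - r^2 = 81 + 36.554116 - 25 = 92.554116
disc = B^2-4AC = 5445.3313 - 8251.7533 = -2806.4220
disc < 0

0 intersection points


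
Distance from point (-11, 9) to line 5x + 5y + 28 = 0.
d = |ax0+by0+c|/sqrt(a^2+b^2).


|5*(-11) + 5*9 + 28| = |18| = 18
sqrt(25 + 25) = sqrt(50) = 7.0711
d = 18/sqrt(50) = 2.5456

2.5456


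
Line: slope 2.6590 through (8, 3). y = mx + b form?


y - 3 = 2.6590(x - 8)
y = 2.6590x + 3 - 2.6590*8
y = 2.6590x - 18.2720

y = 2.6590x - 18.2720


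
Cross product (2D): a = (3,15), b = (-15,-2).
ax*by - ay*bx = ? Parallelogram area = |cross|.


cross = 3*(-2) - 15*(-15) = -6 + 225 = 219
Parallelogram area = |219| = 219

cross = 219, parallelogram area = 219


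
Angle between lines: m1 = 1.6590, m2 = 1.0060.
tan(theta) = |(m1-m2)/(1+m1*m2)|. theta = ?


m1-m2 = 0.653
1+m1*m2 = 2.668954
tan(theta) = |0.653/2.668954| = 0.244665
theta = arctan(|0.653/2.668954|) = 13.7482 degrees (acute angle)

13.7482 degrees


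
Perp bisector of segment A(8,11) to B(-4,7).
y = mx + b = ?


Midpoint = (2, 9)
Slope of AB = dy/dx = -4/(-12) = 0.3333
Perp slope = -dx/dy = -12/4 = -3.0000
b = My - (perp slope)*Mx = 9 + (-12*2)/(-4) = 9 + 6.0000 = 15.0000

y = -3.0000x + 15.0000


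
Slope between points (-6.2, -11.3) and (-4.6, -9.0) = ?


dy = -9.0 + 11.3 = 2.3
dx = -4.6 + 6.2 = 1.6
m = 2.3/1.6 = 1.4375

m = 1.4375


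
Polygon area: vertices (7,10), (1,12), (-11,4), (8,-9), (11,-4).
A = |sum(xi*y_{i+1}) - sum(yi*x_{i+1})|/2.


sum(xi*y_{i+1}) = 7*12 + 1*4 - 11*(-9) + 8*(-4) + 11*10 = 265
sum(yi*x_{i+1}) = 10*1 + 12*(-11) + 4*8 - 9*11 - 4*7 = -217
Area = |265 + 217|/2 = 482/2 = 241.0000

241.0000 sq units
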